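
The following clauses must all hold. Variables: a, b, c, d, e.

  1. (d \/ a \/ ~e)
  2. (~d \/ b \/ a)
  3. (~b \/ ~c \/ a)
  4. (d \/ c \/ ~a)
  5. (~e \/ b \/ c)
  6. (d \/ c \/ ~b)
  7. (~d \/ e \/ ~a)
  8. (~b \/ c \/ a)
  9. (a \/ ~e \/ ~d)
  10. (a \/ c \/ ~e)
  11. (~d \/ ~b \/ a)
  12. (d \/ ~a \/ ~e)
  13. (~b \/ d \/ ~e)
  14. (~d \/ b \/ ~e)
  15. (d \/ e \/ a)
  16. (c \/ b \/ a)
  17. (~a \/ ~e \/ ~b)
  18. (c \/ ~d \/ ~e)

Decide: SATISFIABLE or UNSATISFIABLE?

Set a = True and propagate.
Set b = False and propagate.
Try c = True.
For the remaining variables, d = False, e = False works.
So a = True  b = False  c = True  d = False  e = False is a satisfying assignment.

SATISFIABLE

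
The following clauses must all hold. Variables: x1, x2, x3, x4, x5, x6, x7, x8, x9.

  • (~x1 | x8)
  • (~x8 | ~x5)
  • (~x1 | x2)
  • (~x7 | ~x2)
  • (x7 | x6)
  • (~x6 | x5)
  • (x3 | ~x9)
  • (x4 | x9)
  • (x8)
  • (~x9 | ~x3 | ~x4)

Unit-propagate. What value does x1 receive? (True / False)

False

Unit clause (x8) sets x8 = True.
(~x8 | ~x5) with x8 = True leaves only ~x5, so x5 = False.
(~x6 | x5): since x5 = False, the clause reduces to (~x6). x6 = False.
From (x7 | x6) and x6 = False: x7 = True.
(~x7 | ~x2) with x7 = True leaves only ~x2, so x2 = False.
(~x1 | x2) with x2 = False leaves only ~x1, so x1 = False.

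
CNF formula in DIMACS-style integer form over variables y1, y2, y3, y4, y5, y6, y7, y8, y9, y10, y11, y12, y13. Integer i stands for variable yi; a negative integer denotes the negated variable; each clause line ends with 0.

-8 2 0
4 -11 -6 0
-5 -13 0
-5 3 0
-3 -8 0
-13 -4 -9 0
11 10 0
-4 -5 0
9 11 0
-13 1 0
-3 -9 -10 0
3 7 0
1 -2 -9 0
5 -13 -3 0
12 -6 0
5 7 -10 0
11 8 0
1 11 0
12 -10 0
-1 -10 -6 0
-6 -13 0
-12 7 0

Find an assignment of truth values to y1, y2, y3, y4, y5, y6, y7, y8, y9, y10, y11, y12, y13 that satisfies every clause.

y1=True, y2=True, y3=False, y4=True, y5=False, y6=False, y7=True, y8=True, y9=True, y10=False, y11=True, y12=True, y13=False

Check each clause:
  1. (y2 \/ ~y8) — y2 is true.
  2. (~y11 \/ ~y6 \/ y4) — ~y6 is true.
  3. (~y5 \/ ~y13) — ~y13 is true.
  4. (~y5 \/ y3) — ~y5 is true.
  5. (~y3 \/ ~y8) — ~y3 is true.
  6. (~y13 \/ ~y9 \/ ~y4) — ~y13 is true.
  7. (y11 \/ y10) — y11 is true.
  8. (~y4 \/ ~y5) — ~y5 is true.
  9. (y11 \/ y9) — y9 is true.
  10. (~y13 \/ y1) — y1 is true.
  11. (~y3 \/ ~y10 \/ ~y9) — ~y3 is true.
  12. (y3 \/ y7) — y7 is true.
  13. (y1 \/ ~y9 \/ ~y2) — y1 is true.
  14. (y5 \/ ~y13 \/ ~y3) — ~y3 is true.
  15. (y12 \/ ~y6) — ~y6 is true.
  16. (y5 \/ ~y10 \/ y7) — ~y10 is true.
  17. (y8 \/ y11) — y8 is true.
  18. (y1 \/ y11) — y1 is true.
  19. (~y10 \/ y12) — y12 is true.
  20. (~y1 \/ ~y10 \/ ~y6) — ~y6 is true.
  21. (~y13 \/ ~y6) — ~y6 is true.
  22. (~y12 \/ y7) — y7 is true.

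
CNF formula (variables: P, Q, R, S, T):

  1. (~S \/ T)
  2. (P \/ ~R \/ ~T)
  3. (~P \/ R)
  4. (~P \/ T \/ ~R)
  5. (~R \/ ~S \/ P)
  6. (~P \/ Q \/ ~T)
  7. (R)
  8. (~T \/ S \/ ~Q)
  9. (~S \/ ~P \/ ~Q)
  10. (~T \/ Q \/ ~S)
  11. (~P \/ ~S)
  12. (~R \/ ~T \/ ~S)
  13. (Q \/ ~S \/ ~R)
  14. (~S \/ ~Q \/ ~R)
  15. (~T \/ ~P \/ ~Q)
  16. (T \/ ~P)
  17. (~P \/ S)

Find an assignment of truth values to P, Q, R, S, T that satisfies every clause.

P = False, Q = True, R = True, S = False, T = False

Check each clause:
  1. (T \/ ~S) — ~S is true.
  2. (~T \/ P \/ ~R) — ~T is true.
  3. (~P \/ R) — R is true.
  4. (~P \/ T \/ ~R) — ~P is true.
  5. (~R \/ P \/ ~S) — ~S is true.
  6. (Q \/ ~P \/ ~T) — Q is true.
  7. (R) — R is true.
  8. (~T \/ ~Q \/ S) — ~T is true.
  9. (~S \/ ~Q \/ ~P) — ~S is true.
  10. (Q \/ ~S \/ ~T) — Q is true.
  11. (~S \/ ~P) — ~S is true.
  12. (~R \/ ~S \/ ~T) — ~T is true.
  13. (~S \/ Q \/ ~R) — Q is true.
  14. (~Q \/ ~R \/ ~S) — ~S is true.
  15. (~P \/ ~T \/ ~Q) — ~T is true.
  16. (T \/ ~P) — ~P is true.
  17. (~P \/ S) — ~P is true.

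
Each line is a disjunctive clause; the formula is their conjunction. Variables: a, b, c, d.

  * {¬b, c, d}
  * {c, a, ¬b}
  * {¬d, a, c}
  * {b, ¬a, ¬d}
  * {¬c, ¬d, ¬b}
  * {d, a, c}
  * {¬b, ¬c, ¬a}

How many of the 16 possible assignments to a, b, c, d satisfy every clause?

6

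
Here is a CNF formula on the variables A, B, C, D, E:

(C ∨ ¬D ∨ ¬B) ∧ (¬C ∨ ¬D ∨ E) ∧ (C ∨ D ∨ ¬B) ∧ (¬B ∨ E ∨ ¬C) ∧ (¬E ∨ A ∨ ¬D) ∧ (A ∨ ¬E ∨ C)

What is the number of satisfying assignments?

Case analysis on C and D:
  C=1, D=1: remaining (A,B,E) ∈ {(1,0,1); (1,1,1)} — 2.
  C=1, D=0: A free; 3 ways for (B,E) × 2^1 = 6.
  C=0, D=1: remaining (A,B,E) ∈ {(0,0,0); (1,0,0); (1,0,1)} — 3.
  C=0, D=0: remaining (A,B,E) ∈ {(0,0,0); (1,0,0); (1,0,1)} — 3.
Total: 2 + 6 + 3 + 3 = 14.

14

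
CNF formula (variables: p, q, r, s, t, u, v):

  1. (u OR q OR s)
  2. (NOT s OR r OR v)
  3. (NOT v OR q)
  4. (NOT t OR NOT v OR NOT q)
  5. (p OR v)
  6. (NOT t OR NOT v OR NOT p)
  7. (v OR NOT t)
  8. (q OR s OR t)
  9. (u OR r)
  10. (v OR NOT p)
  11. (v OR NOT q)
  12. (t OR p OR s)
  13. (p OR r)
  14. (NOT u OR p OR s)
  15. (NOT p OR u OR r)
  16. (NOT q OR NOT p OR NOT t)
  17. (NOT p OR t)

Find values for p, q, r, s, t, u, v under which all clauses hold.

p=0, q=1, r=1, s=1, t=0, u=1, v=1

Check each clause:
  1. (u OR s OR q) — q is true.
  2. (r OR NOT s OR v) — r is true.
  3. (q OR NOT v) — q is true.
  4. (NOT t OR NOT v OR NOT q) — NOT t is true.
  5. (v OR p) — v is true.
  6. (NOT t OR NOT p OR NOT v) — NOT t is true.
  7. (v OR NOT t) — NOT t is true.
  8. (q OR t OR s) — q is true.
  9. (u OR r) — r is true.
  10. (NOT p OR v) — NOT p is true.
  11. (NOT q OR v) — v is true.
  12. (p OR s OR t) — s is true.
  13. (r OR p) — r is true.
  14. (p OR NOT u OR s) — s is true.
  15. (r OR NOT p OR u) — r is true.
  16. (NOT t OR NOT q OR NOT p) — NOT t is true.
  17. (NOT p OR t) — NOT p is true.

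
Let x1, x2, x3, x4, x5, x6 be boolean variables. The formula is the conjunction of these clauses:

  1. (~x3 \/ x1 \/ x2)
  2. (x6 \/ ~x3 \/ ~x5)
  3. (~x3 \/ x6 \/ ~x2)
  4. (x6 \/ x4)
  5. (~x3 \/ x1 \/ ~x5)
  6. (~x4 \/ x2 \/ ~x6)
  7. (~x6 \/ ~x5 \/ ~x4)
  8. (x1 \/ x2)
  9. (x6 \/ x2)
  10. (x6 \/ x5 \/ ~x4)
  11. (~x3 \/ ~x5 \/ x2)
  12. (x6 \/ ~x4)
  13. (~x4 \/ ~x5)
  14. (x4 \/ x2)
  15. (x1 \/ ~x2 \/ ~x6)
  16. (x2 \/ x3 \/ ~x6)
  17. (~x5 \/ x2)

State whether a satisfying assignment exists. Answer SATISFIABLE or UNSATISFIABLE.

x1 occurs only positively in the remaining clauses — set x1 = True.
Branch on x2: take x2 = True.
Set x3 = True and propagate.
  then x6 is forced to True.
Try x4 = False.
x5 is now unconstrained; take x5 = True.
So x1 = T, x2 = T, x3 = T, x4 = F, x5 = T, x6 = T is a satisfying assignment.

SATISFIABLE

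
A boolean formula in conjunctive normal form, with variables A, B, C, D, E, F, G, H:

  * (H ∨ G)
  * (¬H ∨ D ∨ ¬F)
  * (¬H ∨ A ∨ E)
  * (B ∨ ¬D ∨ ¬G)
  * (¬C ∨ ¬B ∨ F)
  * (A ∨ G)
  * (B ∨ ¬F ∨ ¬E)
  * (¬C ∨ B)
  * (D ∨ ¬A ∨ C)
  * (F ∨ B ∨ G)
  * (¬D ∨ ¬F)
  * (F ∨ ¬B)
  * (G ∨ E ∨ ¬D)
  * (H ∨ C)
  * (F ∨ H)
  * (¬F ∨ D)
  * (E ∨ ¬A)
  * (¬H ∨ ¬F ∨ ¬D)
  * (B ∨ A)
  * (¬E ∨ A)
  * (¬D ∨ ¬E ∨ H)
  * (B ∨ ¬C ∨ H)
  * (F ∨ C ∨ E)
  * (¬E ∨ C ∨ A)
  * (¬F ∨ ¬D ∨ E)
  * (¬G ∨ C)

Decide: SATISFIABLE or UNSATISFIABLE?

F = True:
  propagation gives D=False; an empty clause results — contradiction.
F = False:
  propagation gives B=False, C=False, G=True; an empty clause results — contradiction.
Every branch closes, so no satisfying assignment exists.

UNSATISFIABLE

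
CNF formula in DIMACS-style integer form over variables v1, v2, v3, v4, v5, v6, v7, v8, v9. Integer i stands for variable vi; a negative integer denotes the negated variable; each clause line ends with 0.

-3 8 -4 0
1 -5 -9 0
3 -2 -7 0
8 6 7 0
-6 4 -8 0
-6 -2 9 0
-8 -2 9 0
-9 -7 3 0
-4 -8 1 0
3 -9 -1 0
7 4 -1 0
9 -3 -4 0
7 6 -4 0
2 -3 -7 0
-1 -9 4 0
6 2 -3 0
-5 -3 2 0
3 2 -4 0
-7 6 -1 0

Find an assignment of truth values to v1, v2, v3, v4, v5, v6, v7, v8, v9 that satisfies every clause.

v1=0, v2=0, v3=0, v4=0, v5=1, v6=0, v7=1, v8=1, v9=0

Check each clause:
  1. (¬v3 ∨ v8 ∨ ¬v4) — v8 is true.
  2. (¬v5 ∨ ¬v9 ∨ v1) — ¬v9 is true.
  3. (¬v7 ∨ ¬v2 ∨ v3) — ¬v2 is true.
  4. (v8 ∨ v7 ∨ v6) — v8 is true.
  5. (¬v6 ∨ ¬v8 ∨ v4) — ¬v6 is true.
  6. (¬v2 ∨ v9 ∨ ¬v6) — ¬v6 is true.
  7. (¬v8 ∨ v9 ∨ ¬v2) — ¬v2 is true.
  8. (v3 ∨ ¬v7 ∨ ¬v9) — ¬v9 is true.
  9. (¬v4 ∨ ¬v8 ∨ v1) — ¬v4 is true.
  10. (¬v1 ∨ ¬v9 ∨ v3) — ¬v1 is true.
  11. (¬v1 ∨ v7 ∨ v4) — ¬v1 is true.
  12. (¬v3 ∨ ¬v4 ∨ v9) — ¬v4 is true.
  13. (v6 ∨ v7 ∨ ¬v4) — ¬v4 is true.
  14. (¬v7 ∨ v2 ∨ ¬v3) — ¬v3 is true.
  15. (¬v1 ∨ ¬v9 ∨ v4) — ¬v1 is true.
  16. (¬v3 ∨ v2 ∨ v6) — ¬v3 is true.
  17. (¬v5 ∨ ¬v3 ∨ v2) — ¬v3 is true.
  18. (v2 ∨ ¬v4 ∨ v3) — ¬v4 is true.
  19. (¬v1 ∨ v6 ∨ ¬v7) — ¬v1 is true.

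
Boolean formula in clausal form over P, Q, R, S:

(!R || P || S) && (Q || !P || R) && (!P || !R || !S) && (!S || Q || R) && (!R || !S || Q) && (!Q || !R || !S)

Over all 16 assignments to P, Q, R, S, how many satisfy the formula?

7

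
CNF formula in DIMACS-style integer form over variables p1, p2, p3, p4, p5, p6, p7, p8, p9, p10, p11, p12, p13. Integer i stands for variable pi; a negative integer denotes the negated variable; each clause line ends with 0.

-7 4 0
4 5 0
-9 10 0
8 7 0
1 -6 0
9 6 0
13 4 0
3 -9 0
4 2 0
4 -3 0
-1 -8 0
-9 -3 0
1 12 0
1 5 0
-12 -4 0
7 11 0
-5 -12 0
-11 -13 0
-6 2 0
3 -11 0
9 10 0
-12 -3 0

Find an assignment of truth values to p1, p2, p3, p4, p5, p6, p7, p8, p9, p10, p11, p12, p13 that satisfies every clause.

p1=1, p2=1, p3=0, p4=1, p5=0, p6=1, p7=1, p8=0, p9=0, p10=1, p11=0, p12=0, p13=1

Check each clause:
  1. (p4 | ~p7) — p4 is true.
  2. (p5 | p4) — p4 is true.
  3. (p10 | ~p9) — p10 is true.
  4. (p7 | p8) — p7 is true.
  5. (p1 | ~p6) — p1 is true.
  6. (p6 | p9) — p6 is true.
  7. (p4 | p13) — p4 is true.
  8. (p3 | ~p9) — ~p9 is true.
  9. (p4 | p2) — p2 is true.
  10. (~p3 | p4) — p4 is true.
  11. (~p8 | ~p1) — ~p8 is true.
  12. (~p9 | ~p3) — ~p3 is true.
  13. (p1 | p12) — p1 is true.
  14. (p1 | p5) — p1 is true.
  15. (~p4 | ~p12) — ~p12 is true.
  16. (p7 | p11) — p7 is true.
  17. (~p5 | ~p12) — ~p5 is true.
  18. (~p13 | ~p11) — ~p11 is true.
  19. (~p6 | p2) — p2 is true.
  20. (p3 | ~p11) — ~p11 is true.
  21. (p10 | p9) — p10 is true.
  22. (~p12 | ~p3) — ~p12 is true.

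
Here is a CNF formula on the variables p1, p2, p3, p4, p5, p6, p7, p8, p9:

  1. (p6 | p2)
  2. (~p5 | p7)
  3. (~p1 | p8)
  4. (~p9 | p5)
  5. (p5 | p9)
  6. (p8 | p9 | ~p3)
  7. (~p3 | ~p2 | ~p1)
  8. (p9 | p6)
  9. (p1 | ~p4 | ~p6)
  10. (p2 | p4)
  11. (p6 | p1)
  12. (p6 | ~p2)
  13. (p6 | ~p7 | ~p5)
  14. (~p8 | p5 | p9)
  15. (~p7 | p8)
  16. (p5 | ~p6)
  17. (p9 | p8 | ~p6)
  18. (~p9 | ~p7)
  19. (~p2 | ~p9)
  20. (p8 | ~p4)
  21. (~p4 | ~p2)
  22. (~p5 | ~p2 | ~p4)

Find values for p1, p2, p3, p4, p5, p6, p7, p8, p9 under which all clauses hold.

p1=F, p2=T, p3=F, p4=F, p5=T, p6=T, p7=T, p8=T, p9=F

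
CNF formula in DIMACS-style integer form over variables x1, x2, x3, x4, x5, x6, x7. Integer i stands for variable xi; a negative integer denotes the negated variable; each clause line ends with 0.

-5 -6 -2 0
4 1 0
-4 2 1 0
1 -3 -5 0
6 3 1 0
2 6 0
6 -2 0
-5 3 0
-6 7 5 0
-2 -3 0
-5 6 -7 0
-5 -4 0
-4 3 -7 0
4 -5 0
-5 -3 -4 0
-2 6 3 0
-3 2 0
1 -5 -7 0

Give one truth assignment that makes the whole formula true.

x1=True, x2=True, x3=False, x4=False, x5=False, x6=True, x7=True

Pure literal: x1 appears only positively; assign x1 = True.
Branch on x2: take x2 = True.
  then x6 is forced to True.
  then x5 is forced to False.
  then x7 is forced to True.
  then x3 is forced to False.
  then x4 is forced to False.
Every clause has at least one true literal under this assignment.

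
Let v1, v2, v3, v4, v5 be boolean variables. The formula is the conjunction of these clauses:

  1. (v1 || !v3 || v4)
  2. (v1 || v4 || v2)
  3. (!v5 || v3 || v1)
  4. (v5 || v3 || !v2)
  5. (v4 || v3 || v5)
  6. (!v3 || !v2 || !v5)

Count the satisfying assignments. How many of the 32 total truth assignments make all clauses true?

15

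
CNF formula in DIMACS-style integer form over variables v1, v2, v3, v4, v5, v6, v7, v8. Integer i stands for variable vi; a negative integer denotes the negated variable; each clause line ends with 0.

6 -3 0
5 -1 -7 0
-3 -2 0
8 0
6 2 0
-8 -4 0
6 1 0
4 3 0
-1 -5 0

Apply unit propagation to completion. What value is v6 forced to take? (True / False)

True

(v8) stands alone — v8 = True.
In (¬v8 ∨ ¬v4), ¬v8 is now false; ¬v4 must hold, so v4 = False.
(v4 ∨ v3) with v4 = False leaves only v3, so v3 = True.
(¬v3 ∨ v6) with v3 = True leaves only v6, so v6 = True.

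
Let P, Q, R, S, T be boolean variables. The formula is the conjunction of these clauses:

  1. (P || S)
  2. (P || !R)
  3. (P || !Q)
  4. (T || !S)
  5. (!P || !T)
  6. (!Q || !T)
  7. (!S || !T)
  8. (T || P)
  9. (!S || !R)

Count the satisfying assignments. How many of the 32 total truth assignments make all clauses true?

4

Satisfying assignments:
  P=T Q=F R=F S=F T=F
  P=T Q=F R=T S=F T=F
  P=T Q=T R=F S=F T=F
  P=T Q=T R=T S=F T=F
That's 4 in total.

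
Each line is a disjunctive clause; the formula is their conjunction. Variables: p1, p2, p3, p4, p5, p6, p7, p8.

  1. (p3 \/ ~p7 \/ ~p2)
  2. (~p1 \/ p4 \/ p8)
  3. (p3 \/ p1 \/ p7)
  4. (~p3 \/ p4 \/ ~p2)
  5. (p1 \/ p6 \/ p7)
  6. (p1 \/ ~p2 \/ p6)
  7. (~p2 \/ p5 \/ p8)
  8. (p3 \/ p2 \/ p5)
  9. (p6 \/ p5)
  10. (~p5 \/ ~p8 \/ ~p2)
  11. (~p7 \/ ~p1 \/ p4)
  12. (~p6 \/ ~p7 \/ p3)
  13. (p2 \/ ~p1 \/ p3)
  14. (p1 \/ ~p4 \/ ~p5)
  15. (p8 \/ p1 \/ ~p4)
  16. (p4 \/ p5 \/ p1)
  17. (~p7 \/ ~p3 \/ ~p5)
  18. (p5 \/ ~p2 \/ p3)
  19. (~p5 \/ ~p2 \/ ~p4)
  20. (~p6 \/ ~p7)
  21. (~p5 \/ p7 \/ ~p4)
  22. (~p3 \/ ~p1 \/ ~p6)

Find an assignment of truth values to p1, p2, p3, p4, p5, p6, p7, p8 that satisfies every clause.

Branch on p1: take p1 = False.
The remaining clauses are satisfied by p2 = True, p3 = True, p4 = True, p5 = False, p6 = True, p7 = False, p8 = True.

p1=F, p2=T, p3=T, p4=T, p5=F, p6=T, p7=F, p8=T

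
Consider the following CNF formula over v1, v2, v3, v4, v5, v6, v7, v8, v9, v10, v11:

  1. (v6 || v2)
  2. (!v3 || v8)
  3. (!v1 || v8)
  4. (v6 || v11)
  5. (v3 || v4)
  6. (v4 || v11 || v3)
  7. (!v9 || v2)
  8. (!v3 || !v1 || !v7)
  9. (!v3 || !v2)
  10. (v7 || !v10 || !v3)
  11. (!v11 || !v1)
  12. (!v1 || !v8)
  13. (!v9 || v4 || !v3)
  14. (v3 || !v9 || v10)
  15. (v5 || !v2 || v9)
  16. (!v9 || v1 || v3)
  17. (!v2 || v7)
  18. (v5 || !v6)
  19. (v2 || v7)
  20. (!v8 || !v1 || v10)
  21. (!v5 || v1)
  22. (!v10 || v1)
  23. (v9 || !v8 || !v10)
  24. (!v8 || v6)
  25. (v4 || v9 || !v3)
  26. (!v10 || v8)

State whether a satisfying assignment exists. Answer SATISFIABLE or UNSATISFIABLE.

v3 = True:
  propagation gives v8=True, v2=False, v6=True, v9=False; an empty clause results — contradiction.
v3 = False:
  v1 = True:
    propagation gives v8=True; an empty clause results — contradiction.
  v1 = False:
    propagation gives v9=False, v5=False, v2=False, v6=True; an empty clause results — contradiction.
Every branch closes, so no satisfying assignment exists.

UNSATISFIABLE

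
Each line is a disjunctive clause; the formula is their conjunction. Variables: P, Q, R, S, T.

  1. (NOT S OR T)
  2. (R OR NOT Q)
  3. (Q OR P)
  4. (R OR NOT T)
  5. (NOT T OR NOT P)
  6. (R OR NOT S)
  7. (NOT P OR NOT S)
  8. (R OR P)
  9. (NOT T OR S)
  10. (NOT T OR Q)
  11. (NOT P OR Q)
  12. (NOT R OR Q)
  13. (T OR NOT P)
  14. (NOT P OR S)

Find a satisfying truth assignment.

P=0, Q=1, R=1, S=1, T=1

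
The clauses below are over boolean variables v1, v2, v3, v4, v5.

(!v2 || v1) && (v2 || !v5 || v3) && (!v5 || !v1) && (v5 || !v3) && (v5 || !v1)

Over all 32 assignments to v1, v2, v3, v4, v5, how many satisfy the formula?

Satisfying assignments:
  v1=F v2=F v3=F v4=F v5=F
  v1=F v2=F v3=F v4=T v5=F
  v1=F v2=F v3=T v4=F v5=T
  v1=F v2=F v3=T v4=T v5=T
That's 4 in total.

4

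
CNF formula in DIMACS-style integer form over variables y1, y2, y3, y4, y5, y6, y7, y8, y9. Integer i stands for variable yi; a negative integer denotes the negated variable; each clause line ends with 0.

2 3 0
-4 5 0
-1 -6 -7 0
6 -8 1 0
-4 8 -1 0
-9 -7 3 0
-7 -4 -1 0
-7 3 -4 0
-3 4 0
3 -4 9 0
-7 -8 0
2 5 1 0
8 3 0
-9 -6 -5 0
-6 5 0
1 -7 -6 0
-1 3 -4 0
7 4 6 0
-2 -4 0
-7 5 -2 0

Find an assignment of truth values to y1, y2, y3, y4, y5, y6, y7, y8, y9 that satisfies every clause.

Try y1 = False.
The remaining clauses are satisfied by y2 = False, y3 = True, y4 = True, y5 = True, y6 = True, y7 = False, y8 = False, y9 = False.
Check each clause:
  1. (y3 \/ y2) — y3 is true.
  2. (y5 \/ ~y4) — y5 is true.
  3. (~y1 \/ ~y6 \/ ~y7) — ~y7 is true.
  4. (y1 \/ ~y8 \/ y6) — ~y8 is true.
  5. (~y1 \/ ~y4 \/ y8) — ~y1 is true.
  6. (~y7 \/ y3 \/ ~y9) — ~y7 is true.
  7. (~y4 \/ ~y1 \/ ~y7) — ~y7 is true.
  8. (~y7 \/ ~y4 \/ y3) — ~y7 is true.
  9. (~y3 \/ y4) — y4 is true.
  10. (y9 \/ y3 \/ ~y4) — y3 is true.
  11. (~y7 \/ ~y8) — ~y8 is true.
  12. (y2 \/ y1 \/ y5) — y5 is true.
  13. (y8 \/ y3) — y3 is true.
  14. (~y9 \/ ~y6 \/ ~y5) — ~y9 is true.
  15. (~y6 \/ y5) — y5 is true.
  16. (~y7 \/ ~y6 \/ y1) — ~y7 is true.
  17. (~y4 \/ y3 \/ ~y1) — y3 is true.
  18. (y6 \/ y4 \/ y7) — y4 is true.
  19. (~y2 \/ ~y4) — ~y2 is true.
  20. (y5 \/ ~y7 \/ ~y2) — ~y7 is true.

y1 = False, y2 = False, y3 = True, y4 = True, y5 = True, y6 = True, y7 = False, y8 = False, y9 = False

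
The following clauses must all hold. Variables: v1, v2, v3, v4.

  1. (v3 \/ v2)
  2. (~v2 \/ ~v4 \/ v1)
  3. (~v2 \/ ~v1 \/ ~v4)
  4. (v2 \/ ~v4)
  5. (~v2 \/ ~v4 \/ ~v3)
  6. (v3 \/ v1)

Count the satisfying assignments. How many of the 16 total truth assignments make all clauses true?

5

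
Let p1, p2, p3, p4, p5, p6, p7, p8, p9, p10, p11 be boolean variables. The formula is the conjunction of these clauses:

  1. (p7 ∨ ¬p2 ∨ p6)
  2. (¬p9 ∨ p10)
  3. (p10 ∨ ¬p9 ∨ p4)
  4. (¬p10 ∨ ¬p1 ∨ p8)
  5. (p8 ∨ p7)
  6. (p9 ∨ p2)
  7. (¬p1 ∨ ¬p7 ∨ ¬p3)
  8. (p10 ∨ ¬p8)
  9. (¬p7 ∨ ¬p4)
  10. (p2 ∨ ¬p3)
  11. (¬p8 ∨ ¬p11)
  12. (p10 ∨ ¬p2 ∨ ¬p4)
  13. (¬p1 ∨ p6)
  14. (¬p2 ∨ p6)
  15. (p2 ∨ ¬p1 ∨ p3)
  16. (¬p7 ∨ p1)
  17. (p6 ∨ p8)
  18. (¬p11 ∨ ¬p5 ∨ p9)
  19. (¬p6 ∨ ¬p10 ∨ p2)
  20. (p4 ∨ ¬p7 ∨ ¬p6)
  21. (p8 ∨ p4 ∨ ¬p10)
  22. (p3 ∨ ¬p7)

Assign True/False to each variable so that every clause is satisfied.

p5 occurs only negated in the remaining clauses — set p5 = False.
Pure literal: p11 appears only negated; assign p11 = False.
Branch on p1: take p1 = True.
  then p6 is forced to True.
Try p2 = True.
For the remaining variables, p3 = True, p4 = False, p7 = False, p8 = True, p9 = True, p10 = True works.
Every clause has at least one true literal under this assignment.

p1 = 1  p2 = 1  p3 = 1  p4 = 0  p5 = 0  p6 = 1  p7 = 0  p8 = 1  p9 = 1  p10 = 1  p11 = 0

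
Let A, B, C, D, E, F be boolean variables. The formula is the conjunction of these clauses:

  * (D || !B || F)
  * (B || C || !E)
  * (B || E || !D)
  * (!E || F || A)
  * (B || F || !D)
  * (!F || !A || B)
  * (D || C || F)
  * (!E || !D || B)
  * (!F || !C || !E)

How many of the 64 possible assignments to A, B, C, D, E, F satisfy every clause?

Split on B, then F.
  B=T, F=T: A, D free; 3 ways for (C,E) × 2^2 = 12.
  B=T, F=F: C free; 3 ways for (A,D,E) × 2^1 = 6.
  B=F, F=T: remaining (A,C,D,E) ∈ {(F,F,F,F); (F,T,F,F)} — 2.
  B=F, F=F: remaining (A,C,D,E) ∈ {(F,T,F,F); (T,T,F,F); (T,T,F,T)} — 3.
Total: 12 + 6 + 2 + 3 = 23.

23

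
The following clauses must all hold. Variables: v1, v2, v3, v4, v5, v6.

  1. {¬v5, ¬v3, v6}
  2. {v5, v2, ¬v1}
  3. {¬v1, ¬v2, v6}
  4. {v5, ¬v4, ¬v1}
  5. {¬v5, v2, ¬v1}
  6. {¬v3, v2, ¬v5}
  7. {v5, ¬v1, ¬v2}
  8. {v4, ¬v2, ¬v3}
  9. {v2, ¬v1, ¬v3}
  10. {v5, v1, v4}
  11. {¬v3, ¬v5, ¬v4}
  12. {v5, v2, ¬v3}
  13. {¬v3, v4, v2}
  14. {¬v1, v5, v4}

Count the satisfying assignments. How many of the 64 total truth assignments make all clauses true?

16

Split on v5, then v2.
  v5=T, v2=T: v4 free; 3 ways for (v1,v3,v6) × 2^1 = 6.
  v5=T, v2=F: remaining (v1,v3,v4,v6) ∈ {(F,F,F,F); (F,F,F,T); (F,F,T,F); (F,F,T,T)} — 4.
  v5=F, v2=T: remaining (v1,v3,v4,v6) ∈ {(F,F,T,F); (F,F,T,T); (F,T,T,F); (F,T,T,T)} — 4.
  v5=F, v2=F: remaining (v1,v3,v4,v6) ∈ {(F,F,T,F); (F,F,T,T)} — 2.
Total: 6 + 4 + 4 + 2 = 16.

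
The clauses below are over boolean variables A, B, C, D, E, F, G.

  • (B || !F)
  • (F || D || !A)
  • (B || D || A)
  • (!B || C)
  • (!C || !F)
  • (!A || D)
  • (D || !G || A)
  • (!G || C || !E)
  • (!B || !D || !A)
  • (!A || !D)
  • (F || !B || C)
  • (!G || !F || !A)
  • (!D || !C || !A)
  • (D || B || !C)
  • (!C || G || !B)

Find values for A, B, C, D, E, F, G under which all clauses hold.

Set A = False and propagate.
Try B = True.
  then C is forced to True.
  then F is forced to False.
  then G is forced to True.
  then D is forced to True.
E is now unconstrained; take E = True.
Every clause has at least one true literal under this assignment.

A = 0  B = 1  C = 1  D = 1  E = 1  F = 0  G = 1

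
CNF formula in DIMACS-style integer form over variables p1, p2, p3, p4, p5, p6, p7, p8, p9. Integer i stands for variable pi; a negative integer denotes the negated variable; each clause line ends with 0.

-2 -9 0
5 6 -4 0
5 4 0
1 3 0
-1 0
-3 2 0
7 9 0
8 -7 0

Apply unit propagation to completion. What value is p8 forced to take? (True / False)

(NOT p1) is a unit clause: p1 = False.
In (p3 OR p1), p1 is now false; p3 must hold, so p3 = True.
(NOT p3 OR p2) with p3 = True leaves only p2, so p2 = True.
In (NOT p2 OR NOT p9), NOT p2 is now false; NOT p9 must hold, so p9 = False.
(p9 OR p7) with p9 = False leaves only p7, so p7 = True.
(NOT p7 OR p8): since p7 = True, the clause reduces to (p8). p8 = True.

True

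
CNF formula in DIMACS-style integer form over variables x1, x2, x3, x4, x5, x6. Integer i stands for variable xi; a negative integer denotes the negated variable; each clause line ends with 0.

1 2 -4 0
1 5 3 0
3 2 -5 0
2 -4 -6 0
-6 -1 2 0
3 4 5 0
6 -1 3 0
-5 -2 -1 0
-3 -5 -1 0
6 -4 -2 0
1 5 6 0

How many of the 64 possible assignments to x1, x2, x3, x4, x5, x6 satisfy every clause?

Split on x1, then x2.
  x1=1, x2=1: remaining (x3,x4,x5,x6) ∈ {(0,1,0,1); (1,0,0,0); (1,0,0,1); (1,1,0,1)} — 4.
  x1=1, x2=0: remaining (x3,x4,x5,x6) ∈ {(1,0,0,0); (1,1,0,0)} — 2.
  x1=0, x2=1: 8 of the 16 assignments to (x3,x4,x5,x6) work.
  x1=0, x2=0: remaining (x3,x4,x5,x6) ∈ {(1,0,0,1); (1,0,1,0); (1,0,1,1)} — 3.
Total: 4 + 2 + 8 + 3 = 17.

17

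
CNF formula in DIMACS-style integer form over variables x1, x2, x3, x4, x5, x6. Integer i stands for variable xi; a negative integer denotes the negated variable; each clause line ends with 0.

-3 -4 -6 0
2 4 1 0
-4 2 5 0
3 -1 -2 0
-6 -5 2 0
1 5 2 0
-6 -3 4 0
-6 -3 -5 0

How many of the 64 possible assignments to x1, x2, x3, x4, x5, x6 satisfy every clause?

25

Case analysis on x2 and x3:
  x2=1, x3=1: forces x6=0; x1, x4, x5 free → 2^3 = 8.
  x2=1, x3=0: forces x1=0; x4, x5, x6 free → 2^3 = 8.
  x2=0, x3=1: remaining (x1,x4,x5,x6) ∈ {(0,1,1,0); (1,0,0,0); (1,0,1,0); (1,1,1,0)} — 4.
  x2=0, x3=0: 5 of the 16 assignments to (x1,x4,x5,x6) work.
Total: 8 + 8 + 4 + 5 = 25.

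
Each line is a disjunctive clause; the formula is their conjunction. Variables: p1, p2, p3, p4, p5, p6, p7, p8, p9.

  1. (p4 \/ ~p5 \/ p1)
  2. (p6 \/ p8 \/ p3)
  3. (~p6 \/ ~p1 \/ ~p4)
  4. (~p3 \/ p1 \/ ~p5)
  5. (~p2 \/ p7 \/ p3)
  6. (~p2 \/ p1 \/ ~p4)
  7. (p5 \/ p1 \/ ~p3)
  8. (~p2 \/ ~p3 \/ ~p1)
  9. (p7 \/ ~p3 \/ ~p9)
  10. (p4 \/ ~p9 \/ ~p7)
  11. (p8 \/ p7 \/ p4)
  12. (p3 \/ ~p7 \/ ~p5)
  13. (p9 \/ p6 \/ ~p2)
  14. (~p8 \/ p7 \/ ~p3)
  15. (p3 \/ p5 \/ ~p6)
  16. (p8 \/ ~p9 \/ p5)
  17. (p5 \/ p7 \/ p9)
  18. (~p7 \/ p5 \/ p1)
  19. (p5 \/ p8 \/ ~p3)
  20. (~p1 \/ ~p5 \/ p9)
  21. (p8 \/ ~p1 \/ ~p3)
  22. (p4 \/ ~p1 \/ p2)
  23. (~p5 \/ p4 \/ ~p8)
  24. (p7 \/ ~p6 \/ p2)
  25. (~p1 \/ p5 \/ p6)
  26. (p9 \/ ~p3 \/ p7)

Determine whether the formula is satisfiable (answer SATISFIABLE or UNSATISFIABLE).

Try p1 = True.
Try p2 = False.
  then p4 is forced to True.
  then p6 is forced to False.
  then p5 is forced to True.
  then p9 is forced to True.
For the remaining variables, p3 = False, p7 = False, p8 = True works.
So p1 = 1, p2 = 0, p3 = 0, p4 = 1, p5 = 1, p6 = 0, p7 = 0, p8 = 1, p9 = 1 is a satisfying assignment.

SATISFIABLE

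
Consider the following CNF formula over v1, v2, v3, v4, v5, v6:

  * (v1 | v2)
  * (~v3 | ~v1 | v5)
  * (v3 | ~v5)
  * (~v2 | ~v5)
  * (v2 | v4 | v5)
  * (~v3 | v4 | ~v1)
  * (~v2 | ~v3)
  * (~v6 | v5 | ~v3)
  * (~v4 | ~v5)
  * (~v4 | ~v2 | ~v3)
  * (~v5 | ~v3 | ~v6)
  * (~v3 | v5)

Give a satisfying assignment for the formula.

v1=False, v2=True, v3=False, v4=True, v5=False, v6=False

Pure literal: v6 appears only negated; assign v6 = False.
Try v1 = False.
  then v2 is forced to True.
  then v5 is forced to False.
  then v3 is forced to False.
v4 is now unconstrained; take v4 = True.
Every clause has at least one true literal under this assignment.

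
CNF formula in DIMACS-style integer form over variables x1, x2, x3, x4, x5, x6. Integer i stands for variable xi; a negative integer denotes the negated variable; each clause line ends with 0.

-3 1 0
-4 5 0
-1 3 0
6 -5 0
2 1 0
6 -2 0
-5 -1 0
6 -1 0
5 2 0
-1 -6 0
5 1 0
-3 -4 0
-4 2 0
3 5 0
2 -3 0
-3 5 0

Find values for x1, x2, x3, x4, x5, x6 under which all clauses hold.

x1=F, x2=T, x3=F, x4=T, x5=T, x6=T

Try x1 = False.
  then x3 is forced to False.
  then x2 is forced to True.
  then x6 is forced to True.
  then x5 is forced to True.
x4 is now unconstrained; take x4 = True.
Every clause has at least one true literal under this assignment.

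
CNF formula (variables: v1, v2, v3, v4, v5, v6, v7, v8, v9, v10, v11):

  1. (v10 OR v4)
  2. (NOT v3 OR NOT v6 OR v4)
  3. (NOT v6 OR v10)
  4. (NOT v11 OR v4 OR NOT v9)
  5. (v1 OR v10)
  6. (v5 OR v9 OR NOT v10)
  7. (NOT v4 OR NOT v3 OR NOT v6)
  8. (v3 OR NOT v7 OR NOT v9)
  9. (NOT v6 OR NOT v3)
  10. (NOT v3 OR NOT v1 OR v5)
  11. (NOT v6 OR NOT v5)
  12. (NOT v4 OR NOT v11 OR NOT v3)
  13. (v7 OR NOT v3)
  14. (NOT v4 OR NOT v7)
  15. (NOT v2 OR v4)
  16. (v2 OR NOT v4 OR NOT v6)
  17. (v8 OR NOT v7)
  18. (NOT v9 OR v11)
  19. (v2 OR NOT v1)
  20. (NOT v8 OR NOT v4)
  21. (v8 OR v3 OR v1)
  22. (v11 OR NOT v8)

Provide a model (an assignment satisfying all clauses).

v1=T, v2=T, v3=F, v4=T, v5=F, v6=F, v7=F, v8=F, v9=F, v10=F, v11=T

Pure literal: v6 appears only negated; assign v6 = False.
Try v1 = True.
  then v2 is forced to True.
  then v4 is forced to True.
  then v7 is forced to False.
  then v3 is forced to False.
  then v8 is forced to False.
Set v5 = False and propagate.
Branch on v9: take v9 = False.
  then v10 is forced to False.
v11 is now unconstrained; take v11 = True.
Every clause has at least one true literal under this assignment.
Check each clause:
  1. (v10 OR v4) — v4 is true.
  2. (NOT v3 OR v4 OR NOT v6) — NOT v6 is true.
  3. (NOT v6 OR v10) — NOT v6 is true.
  4. (v4 OR NOT v11 OR NOT v9) — v4 is true.
  5. (v1 OR v10) — v1 is true.
  6. (v5 OR NOT v10 OR v9) — NOT v10 is true.
  7. (NOT v4 OR NOT v3 OR NOT v6) — NOT v6 is true.
  8. (NOT v9 OR v3 OR NOT v7) — NOT v7 is true.
  9. (NOT v6 OR NOT v3) — NOT v6 is true.
  10. (v5 OR NOT v1 OR NOT v3) — NOT v3 is true.
  11. (NOT v5 OR NOT v6) — NOT v6 is true.
  12. (NOT v3 OR NOT v4 OR NOT v11) — NOT v3 is true.
  13. (NOT v3 OR v7) — NOT v3 is true.
  14. (NOT v4 OR NOT v7) — NOT v7 is true.
  15. (v4 OR NOT v2) — v4 is true.
  16. (NOT v4 OR NOT v6 OR v2) — NOT v6 is true.
  17. (NOT v7 OR v8) — NOT v7 is true.
  18. (NOT v9 OR v11) — v11 is true.
  19. (v2 OR NOT v1) — v2 is true.
  20. (NOT v8 OR NOT v4) — NOT v8 is true.
  21. (v3 OR v1 OR v8) — v1 is true.
  22. (v11 OR NOT v8) — NOT v8 is true.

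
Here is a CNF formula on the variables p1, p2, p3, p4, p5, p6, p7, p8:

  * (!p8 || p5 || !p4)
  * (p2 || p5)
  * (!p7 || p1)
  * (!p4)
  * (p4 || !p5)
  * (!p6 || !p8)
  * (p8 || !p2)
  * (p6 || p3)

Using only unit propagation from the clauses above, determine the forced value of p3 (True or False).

True

(!p4) stands alone — p4 = False.
In (p4 || !p5), p4 is now false; !p5 must hold, so p5 = False.
(p5 || p2) with p5 = False leaves only p2, so p2 = True.
In (!p2 || p8), !p2 is now false; p8 must hold, so p8 = True.
From (!p8 || !p6) and p8 = True: p6 = False.
(p6 || p3): since p6 = False, the clause reduces to (p3). p3 = True.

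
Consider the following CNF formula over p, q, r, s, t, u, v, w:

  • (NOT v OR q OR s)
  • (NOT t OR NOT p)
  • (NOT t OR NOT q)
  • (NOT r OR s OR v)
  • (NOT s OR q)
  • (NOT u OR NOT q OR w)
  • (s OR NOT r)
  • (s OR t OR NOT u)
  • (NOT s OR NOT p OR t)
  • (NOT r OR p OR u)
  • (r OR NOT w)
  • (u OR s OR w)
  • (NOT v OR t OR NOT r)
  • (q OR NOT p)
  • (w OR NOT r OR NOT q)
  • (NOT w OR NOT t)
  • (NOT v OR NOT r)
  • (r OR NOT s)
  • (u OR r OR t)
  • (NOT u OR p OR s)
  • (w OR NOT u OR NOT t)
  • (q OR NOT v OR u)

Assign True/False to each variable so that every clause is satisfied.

p=F, q=T, r=T, s=T, t=F, u=T, v=F, w=T

Check each clause:
  1. (s OR NOT v OR q) — NOT v is true.
  2. (NOT t OR NOT p) — NOT t is true.
  3. (NOT t OR NOT q) — NOT t is true.
  4. (s OR v OR NOT r) — s is true.
  5. (q OR NOT s) — q is true.
  6. (NOT u OR NOT q OR w) — w is true.
  7. (s OR NOT r) — s is true.
  8. (t OR NOT u OR s) — s is true.
  9. (NOT s OR NOT p OR t) — NOT p is true.
  10. (NOT r OR p OR u) — u is true.
  11. (NOT w OR r) — r is true.
  12. (u OR s OR w) — w is true.
  13. (NOT v OR t OR NOT r) — NOT v is true.
  14. (NOT p OR q) — q is true.
  15. (w OR NOT q OR NOT r) — w is true.
  16. (NOT t OR NOT w) — NOT t is true.
  17. (NOT v OR NOT r) — NOT v is true.
  18. (r OR NOT s) — r is true.
  19. (u OR t OR r) — r is true.
  20. (p OR NOT u OR s) — s is true.
  21. (w OR NOT t OR NOT u) — w is true.
  22. (q OR u OR NOT v) — NOT v is true.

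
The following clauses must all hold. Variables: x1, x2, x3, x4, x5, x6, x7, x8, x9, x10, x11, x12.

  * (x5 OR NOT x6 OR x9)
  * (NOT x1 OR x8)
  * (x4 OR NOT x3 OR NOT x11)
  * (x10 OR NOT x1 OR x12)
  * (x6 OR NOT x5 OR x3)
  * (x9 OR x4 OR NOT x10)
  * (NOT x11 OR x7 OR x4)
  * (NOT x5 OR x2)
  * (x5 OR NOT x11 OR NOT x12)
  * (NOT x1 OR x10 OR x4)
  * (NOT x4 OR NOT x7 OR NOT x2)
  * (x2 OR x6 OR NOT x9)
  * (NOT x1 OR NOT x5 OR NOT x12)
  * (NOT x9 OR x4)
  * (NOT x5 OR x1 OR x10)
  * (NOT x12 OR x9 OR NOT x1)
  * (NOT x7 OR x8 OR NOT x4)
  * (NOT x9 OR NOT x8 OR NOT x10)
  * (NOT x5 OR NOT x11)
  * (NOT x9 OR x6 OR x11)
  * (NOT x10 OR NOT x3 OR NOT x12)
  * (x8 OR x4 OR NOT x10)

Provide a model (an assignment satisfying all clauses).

Try x1 = False.
Branch on x2: take x2 = True.
Branch on x3: take x3 = False.
For the remaining variables, x4 = False, x5 = False, x6 = False, x7 = True, x8 = False, x9 = False, x10 = False, x11 = False, x12 = False works.
Check each clause:
  1. (NOT x6 OR x9 OR x5) — NOT x6 is true.
  2. (x8 OR NOT x1) — NOT x1 is true.
  3. (NOT x11 OR NOT x3 OR x4) — NOT x3 is true.
  4. (x10 OR x12 OR NOT x1) — NOT x1 is true.
  5. (NOT x5 OR x6 OR x3) — NOT x5 is true.
  6. (NOT x10 OR x9 OR x4) — NOT x10 is true.
  7. (NOT x11 OR x7 OR x4) — NOT x11 is true.
  8. (NOT x5 OR x2) — x2 is true.
  9. (NOT x11 OR NOT x12 OR x5) — NOT x12 is true.
  10. (x4 OR x10 OR NOT x1) — NOT x1 is true.
  11. (NOT x4 OR NOT x2 OR NOT x7) — NOT x4 is true.
  12. (x2 OR NOT x9 OR x6) — x2 is true.
  13. (NOT x1 OR NOT x12 OR NOT x5) — NOT x5 is true.
  14. (x4 OR NOT x9) — NOT x9 is true.
  15. (x1 OR x10 OR NOT x5) — NOT x5 is true.
  16. (NOT x12 OR NOT x1 OR x9) — NOT x12 is true.
  17. (x8 OR NOT x7 OR NOT x4) — NOT x4 is true.
  18. (NOT x8 OR NOT x10 OR NOT x9) — NOT x8 is true.
  19. (NOT x11 OR NOT x5) — NOT x5 is true.
  20. (x6 OR NOT x9 OR x11) — NOT x9 is true.
  21. (NOT x3 OR NOT x12 OR NOT x10) — NOT x12 is true.
  22. (x8 OR NOT x10 OR x4) — NOT x10 is true.

x1=False, x2=True, x3=False, x4=False, x5=False, x6=False, x7=True, x8=False, x9=False, x10=False, x11=False, x12=False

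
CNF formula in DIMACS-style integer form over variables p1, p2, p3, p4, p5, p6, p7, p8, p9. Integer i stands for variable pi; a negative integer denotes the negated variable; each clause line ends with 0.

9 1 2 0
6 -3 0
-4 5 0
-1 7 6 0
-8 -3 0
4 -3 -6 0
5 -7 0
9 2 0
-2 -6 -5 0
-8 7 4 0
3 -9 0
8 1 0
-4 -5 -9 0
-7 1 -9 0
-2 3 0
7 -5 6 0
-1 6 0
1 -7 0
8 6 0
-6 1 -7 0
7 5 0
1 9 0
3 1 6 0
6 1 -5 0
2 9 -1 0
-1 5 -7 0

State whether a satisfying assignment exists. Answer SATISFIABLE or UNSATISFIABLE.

UNSATISFIABLE

p1 = True:
  p5 = True:
    propagation gives p2=False, p9=True, p3=True, p8=False; an empty clause results — contradiction.
  p5 = False:
    propagation gives p4=False, p3=False, p7=False; an empty clause results — contradiction.
p1 = False:
  propagation gives p8=True, p3=False, p9=False; an empty clause results — contradiction.
Every branch closes, so no satisfying assignment exists.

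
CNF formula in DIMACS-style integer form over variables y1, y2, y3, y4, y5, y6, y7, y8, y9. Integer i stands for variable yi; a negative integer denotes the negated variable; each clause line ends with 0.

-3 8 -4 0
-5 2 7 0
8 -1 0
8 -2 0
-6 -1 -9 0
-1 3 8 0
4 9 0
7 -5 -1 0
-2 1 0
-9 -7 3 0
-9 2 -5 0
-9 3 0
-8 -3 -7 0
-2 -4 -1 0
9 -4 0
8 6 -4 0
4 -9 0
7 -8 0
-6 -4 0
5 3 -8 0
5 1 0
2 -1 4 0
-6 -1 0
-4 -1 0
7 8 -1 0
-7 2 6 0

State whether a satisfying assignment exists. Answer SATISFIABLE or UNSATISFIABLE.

y1 = True:
  propagation gives y8=True, y7=True, y3=False, y9=False; an empty clause results — contradiction.
y1 = False:
  propagation gives y2=False, y5=True, y7=True, y9=False; an empty clause results — contradiction.
Every branch closes, so no satisfying assignment exists.

UNSATISFIABLE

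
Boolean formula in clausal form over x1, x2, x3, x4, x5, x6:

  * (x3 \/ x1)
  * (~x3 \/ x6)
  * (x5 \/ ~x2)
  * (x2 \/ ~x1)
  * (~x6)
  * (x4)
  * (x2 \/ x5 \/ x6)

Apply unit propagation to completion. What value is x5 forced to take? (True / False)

True

Unit clause (~x6) sets x6 = False.
From (~x3 \/ x6) and x6 = False: x3 = False.
In (x1 \/ x3), x3 is now false; x1 must hold, so x1 = True.
In (~x1 \/ x2), ~x1 is now false; x2 must hold, so x2 = True.
From (~x2 \/ x5) and x2 = True: x5 = True.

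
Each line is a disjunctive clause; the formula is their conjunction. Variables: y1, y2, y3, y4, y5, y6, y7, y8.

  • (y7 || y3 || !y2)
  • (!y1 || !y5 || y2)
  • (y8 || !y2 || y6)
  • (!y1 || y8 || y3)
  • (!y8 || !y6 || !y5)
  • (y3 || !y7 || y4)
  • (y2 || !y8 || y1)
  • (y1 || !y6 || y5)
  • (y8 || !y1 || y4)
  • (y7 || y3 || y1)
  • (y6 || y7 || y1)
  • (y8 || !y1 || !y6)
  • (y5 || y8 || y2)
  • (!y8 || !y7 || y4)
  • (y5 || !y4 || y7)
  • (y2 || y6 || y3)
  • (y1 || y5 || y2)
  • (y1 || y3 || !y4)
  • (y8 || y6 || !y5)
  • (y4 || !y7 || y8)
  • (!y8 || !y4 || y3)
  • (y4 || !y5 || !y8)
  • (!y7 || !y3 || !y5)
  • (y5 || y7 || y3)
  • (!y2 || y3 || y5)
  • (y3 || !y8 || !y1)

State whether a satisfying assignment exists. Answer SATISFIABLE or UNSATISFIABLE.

SATISFIABLE

Set y1 = True and propagate.
For the remaining variables, y2 = True, y3 = True, y4 = True, y5 = False, y6 = False, y7 = True, y8 = True works.
Every clause has at least one true literal under this assignment.
So y1 = True, y2 = True, y3 = True, y4 = True, y5 = False, y6 = False, y7 = True, y8 = True is a satisfying assignment.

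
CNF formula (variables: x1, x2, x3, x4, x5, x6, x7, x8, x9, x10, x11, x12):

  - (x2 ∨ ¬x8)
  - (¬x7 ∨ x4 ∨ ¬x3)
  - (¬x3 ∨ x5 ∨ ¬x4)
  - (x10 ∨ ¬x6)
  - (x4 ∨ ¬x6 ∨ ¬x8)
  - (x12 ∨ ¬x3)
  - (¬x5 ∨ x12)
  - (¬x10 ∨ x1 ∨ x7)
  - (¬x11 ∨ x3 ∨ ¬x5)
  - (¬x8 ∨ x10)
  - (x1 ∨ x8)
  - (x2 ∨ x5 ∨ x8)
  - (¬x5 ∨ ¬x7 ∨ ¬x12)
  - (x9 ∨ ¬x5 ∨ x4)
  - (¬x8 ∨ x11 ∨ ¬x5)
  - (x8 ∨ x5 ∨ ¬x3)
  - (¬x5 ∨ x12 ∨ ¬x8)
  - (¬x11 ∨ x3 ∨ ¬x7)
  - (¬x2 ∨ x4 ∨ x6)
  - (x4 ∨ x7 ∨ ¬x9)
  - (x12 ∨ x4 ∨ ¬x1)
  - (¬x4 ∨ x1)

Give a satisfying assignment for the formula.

x1=T, x2=T, x3=F, x4=T, x5=F, x6=F, x7=F, x8=F, x9=F, x10=T, x11=F, x12=F

Check each clause:
  1. (¬x8 ∨ x2) — ¬x8 is true.
  2. (x4 ∨ ¬x7 ∨ ¬x3) — ¬x7 is true.
  3. (¬x3 ∨ x5 ∨ ¬x4) — ¬x3 is true.
  4. (¬x6 ∨ x10) — ¬x6 is true.
  5. (¬x6 ∨ ¬x8 ∨ x4) — ¬x8 is true.
  6. (¬x3 ∨ x12) — ¬x3 is true.
  7. (¬x5 ∨ x12) — ¬x5 is true.
  8. (x1 ∨ x7 ∨ ¬x10) — x1 is true.
  9. (x3 ∨ ¬x5 ∨ ¬x11) — ¬x11 is true.
  10. (x10 ∨ ¬x8) — ¬x8 is true.
  11. (x1 ∨ x8) — x1 is true.
  12. (x5 ∨ x8 ∨ x2) — x2 is true.
  13. (¬x5 ∨ ¬x7 ∨ ¬x12) — ¬x7 is true.
  14. (x4 ∨ ¬x5 ∨ x9) — ¬x5 is true.
  15. (x11 ∨ ¬x5 ∨ ¬x8) — ¬x8 is true.
  16. (¬x3 ∨ x5 ∨ x8) — ¬x3 is true.
  17. (¬x5 ∨ x12 ∨ ¬x8) — ¬x8 is true.
  18. (x3 ∨ ¬x11 ∨ ¬x7) — ¬x7 is true.
  19. (x4 ∨ x6 ∨ ¬x2) — x4 is true.
  20. (x7 ∨ x4 ∨ ¬x9) — ¬x9 is true.
  21. (x12 ∨ ¬x1 ∨ x4) — x4 is true.
  22. (¬x4 ∨ x1) — x1 is true.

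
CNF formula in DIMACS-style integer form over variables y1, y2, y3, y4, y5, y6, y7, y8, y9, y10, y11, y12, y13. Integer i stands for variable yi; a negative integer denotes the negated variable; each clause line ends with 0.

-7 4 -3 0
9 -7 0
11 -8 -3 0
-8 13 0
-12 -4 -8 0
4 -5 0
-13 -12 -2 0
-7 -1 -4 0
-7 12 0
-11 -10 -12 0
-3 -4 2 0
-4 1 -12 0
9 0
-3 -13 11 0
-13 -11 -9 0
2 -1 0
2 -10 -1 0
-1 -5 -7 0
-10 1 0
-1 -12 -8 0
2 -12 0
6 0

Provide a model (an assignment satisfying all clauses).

y1=F, y2=T, y3=T, y4=F, y5=F, y6=T, y7=F, y8=F, y9=T, y10=F, y11=F, y12=F, y13=F

The clause (y9) is unit: y9 must be True.
Unit propagation: (y6) forces y6 = True.
y5 occurs only negated in the remaining clauses — set y5 = False.
Pure literal: y7 appears only negated; assign y7 = False.
Set y1 = False and propagate.
  then y10 is forced to False.
Branch on y2: take y2 = True.
Set y3 = True and propagate.
For the remaining variables, y4 = False, y8 = False, y11 = False, y12 = False, y13 = False works.
Every clause has at least one true literal under this assignment.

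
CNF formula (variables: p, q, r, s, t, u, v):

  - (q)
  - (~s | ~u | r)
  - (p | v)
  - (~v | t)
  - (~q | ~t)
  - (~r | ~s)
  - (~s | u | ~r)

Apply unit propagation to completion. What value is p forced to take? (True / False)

True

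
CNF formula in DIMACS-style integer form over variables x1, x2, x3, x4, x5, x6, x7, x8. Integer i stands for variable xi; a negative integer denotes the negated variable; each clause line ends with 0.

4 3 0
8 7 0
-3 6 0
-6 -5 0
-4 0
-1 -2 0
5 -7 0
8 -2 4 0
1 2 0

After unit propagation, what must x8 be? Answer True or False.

Unit clause (NOT x4) sets x4 = False.
(x3 OR x4): since x4 = False, the clause reduces to (x3). x3 = True.
(x6 OR NOT x3) with x3 = True leaves only x6, so x6 = True.
(NOT x5 OR NOT x6) with x6 = True leaves only NOT x5, so x5 = False.
(NOT x7 OR x5) with x5 = False leaves only NOT x7, so x7 = False.
From (x7 OR x8) and x7 = False: x8 = True.

True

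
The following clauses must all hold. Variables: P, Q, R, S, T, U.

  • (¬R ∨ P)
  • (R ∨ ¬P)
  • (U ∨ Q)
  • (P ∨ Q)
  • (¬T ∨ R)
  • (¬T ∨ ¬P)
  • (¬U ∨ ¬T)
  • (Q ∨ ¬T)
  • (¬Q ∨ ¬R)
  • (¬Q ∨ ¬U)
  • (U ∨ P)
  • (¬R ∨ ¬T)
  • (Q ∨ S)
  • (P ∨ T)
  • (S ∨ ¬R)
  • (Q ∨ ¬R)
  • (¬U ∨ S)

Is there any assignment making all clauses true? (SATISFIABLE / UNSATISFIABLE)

Q = True:
  propagation gives R=False, P=False, T=False; an empty clause results — contradiction.
Q = False:
  propagation gives U=True, P=True, R=True; an empty clause results — contradiction.
Every branch closes, so no satisfying assignment exists.

UNSATISFIABLE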